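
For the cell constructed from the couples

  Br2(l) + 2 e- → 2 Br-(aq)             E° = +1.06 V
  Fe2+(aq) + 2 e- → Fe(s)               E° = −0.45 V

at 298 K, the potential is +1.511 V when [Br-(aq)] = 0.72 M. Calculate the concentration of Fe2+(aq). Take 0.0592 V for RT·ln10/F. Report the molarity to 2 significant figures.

1.8 M

With Br₂/Br⁻ at the cathode and Fe²⁺/Fe at the anode, E°cell = +1.06 − (−0.45) = +1.51 V (n = 2).
Rearranging E = E° − (0.0592/n)·log Q gives log Q = 2(+1.51 − (+1.511))/0.0592 = −0.034.
For Br2(l) + Fe(s) → 2 Br-(aq) + Fe2+(aq), the reaction quotient is Q = [Br-(aq)]^2·[Fe2+(aq)].
Isolating [Fe2+(aq)] in Q = 10^{−0.034} yields log [Fe2+(aq)] = 0.251, i.e. 1.8 M.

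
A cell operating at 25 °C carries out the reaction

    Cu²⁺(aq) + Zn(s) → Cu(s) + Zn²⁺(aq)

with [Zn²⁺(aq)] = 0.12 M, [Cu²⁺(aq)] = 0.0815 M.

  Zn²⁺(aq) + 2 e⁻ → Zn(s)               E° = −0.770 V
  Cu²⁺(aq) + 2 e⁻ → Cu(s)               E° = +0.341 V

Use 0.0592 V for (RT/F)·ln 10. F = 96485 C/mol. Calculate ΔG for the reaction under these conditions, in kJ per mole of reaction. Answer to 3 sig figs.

With Cu²⁺/Cu reduced at the cathode, E°cell = +0.341 − (−0.770) = +1.111 V and n = 2.
Q = [Zn²⁺(aq)] / [Cu²⁺(aq)] = 1.47, so log Q = 0.168 and E = +1.111 − (0.0592/2)(0.168) = +1.1060 V.
Then ΔG = −nFE = −2 × 96485 × +1.1060 J/mol = −213 kJ/mol.

−213 kJ/mol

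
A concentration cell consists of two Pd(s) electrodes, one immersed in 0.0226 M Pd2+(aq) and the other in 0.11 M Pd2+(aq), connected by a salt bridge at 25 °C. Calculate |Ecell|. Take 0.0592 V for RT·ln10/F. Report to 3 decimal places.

For a concentration cell E°cell = 0, since both electrodes use the same couple.
The compartment with the higher Pd2+(aq) concentration (0.11 M) acts as the cathode; ions are reduced there and produced at the dilute (0.0226 M) anode.
With n = 2, Ecell = −(0.0592/2)·log([dilute]/[conc]) = −(0.0592/2)·log(0.0226/0.11) = +0.020 V.

0.020 V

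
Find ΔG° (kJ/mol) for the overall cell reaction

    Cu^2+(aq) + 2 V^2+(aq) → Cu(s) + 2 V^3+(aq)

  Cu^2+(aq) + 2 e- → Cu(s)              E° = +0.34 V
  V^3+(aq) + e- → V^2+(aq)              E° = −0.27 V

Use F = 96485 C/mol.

In the reaction as written Cu^2+(aq) is reduced, so the Cu²⁺/Cu couple is the cathode and V³⁺/V²⁺ is the anode.
E°cell = +0.34 − (−0.27) = +0.61 V; balancing electrons gives n = 2.
ΔG° = −nFE°cell = −(2)(96485)(+0.61) J/mol = −118 kJ/mol.

−118 kJ/mol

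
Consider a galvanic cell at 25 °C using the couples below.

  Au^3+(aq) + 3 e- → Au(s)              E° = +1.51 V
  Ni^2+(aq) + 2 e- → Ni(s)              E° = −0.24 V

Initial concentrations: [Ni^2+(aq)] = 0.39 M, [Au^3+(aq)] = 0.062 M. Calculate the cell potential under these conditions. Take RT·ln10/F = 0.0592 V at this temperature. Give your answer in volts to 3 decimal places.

Since E°(Au³⁺/Au) > E°(Ni²⁺/Ni), Au³⁺/Au serves as the cathode.
E°cell = +1.51 − (−0.24) = +1.75 V, with n = 6 electrons transferred.
Balancing gives 2 Au^3+(aq) + 3 Ni(s) → 2 Au(s) + 3 Ni^2+(aq); hence Q = [Ni^2+(aq)]^3 / [Au^3+(aq)]^2 = 15.4 (log Q = 1.188).
By the Nernst equation, E = +1.75 − (0.0592/6)·(1.188) = +1.738 V.

+1.738 V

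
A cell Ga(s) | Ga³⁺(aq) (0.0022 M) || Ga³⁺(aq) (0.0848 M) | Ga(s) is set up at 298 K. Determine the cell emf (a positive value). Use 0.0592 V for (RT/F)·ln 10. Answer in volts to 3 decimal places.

0.031 V

For a concentration cell E°cell = 0, since both electrodes use the same couple.
The compartment with the higher Ga³⁺(aq) concentration (0.0848 M) acts as the cathode; ions are reduced there and produced at the dilute (0.0022 M) anode.
With n = 3, Ecell = −(0.0592/3)·log([dilute]/[conc]) = −(0.0592/3)·log(0.0022/0.0848) = +0.031 V.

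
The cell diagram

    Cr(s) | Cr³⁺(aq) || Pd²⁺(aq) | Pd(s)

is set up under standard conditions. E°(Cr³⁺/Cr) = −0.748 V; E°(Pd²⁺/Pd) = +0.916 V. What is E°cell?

By convention the left-hand electrode in cell notation is the anode (oxidation) and the right-hand electrode is the cathode (reduction).
E°cell = E°(right) − E°(left) = +0.916 − (−0.748) = +1.664 V.

+1.664 V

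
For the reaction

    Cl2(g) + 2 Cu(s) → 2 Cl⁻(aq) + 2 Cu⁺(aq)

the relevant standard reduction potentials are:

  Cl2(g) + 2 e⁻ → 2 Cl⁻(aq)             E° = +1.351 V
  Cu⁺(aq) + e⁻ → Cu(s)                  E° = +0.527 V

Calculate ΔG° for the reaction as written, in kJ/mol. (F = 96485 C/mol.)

In the reaction as written Cl2(g) is reduced, so the Cl₂/Cl⁻ couple is the cathode and Cu⁺/Cu is the anode.
E°cell = +1.351 − (+0.527) = +0.824 V; balancing electrons gives n = 2.
ΔG° = −nFE°cell = −(2)(96485)(+0.824) J/mol = −159 kJ/mol.

−159 kJ/mol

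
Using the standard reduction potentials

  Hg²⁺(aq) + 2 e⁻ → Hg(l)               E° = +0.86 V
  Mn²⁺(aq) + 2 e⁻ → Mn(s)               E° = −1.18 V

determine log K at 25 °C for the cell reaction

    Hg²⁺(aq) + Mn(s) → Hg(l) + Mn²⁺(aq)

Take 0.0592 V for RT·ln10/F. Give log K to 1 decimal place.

log K = 68.9

The Hg²⁺/Hg couple is reduced (cathode); E°cell = +0.86 − (−1.18) = +2.04 V with n = 2.
At equilibrium E = 0, so log K = nE°cell / 0.0592 = (2)(+2.04) / 0.0592 = 68.9.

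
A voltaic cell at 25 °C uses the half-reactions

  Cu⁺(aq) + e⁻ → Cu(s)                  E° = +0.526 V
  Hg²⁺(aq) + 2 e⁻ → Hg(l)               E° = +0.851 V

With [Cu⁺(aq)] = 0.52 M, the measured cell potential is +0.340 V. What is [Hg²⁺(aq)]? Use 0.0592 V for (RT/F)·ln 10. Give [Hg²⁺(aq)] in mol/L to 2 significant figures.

0.87 M

The Hg²⁺/Hg couple has the larger reduction potential, so it is the cathode: E°cell = +0.851 − (+0.526) = +0.325 V and n = 2.
Rearranging E = E° − (0.0592/n)·log Q gives log Q = 2(+0.325 − (+0.340))/0.0592 = −0.507.
Balancing electrons gives Hg²⁺(aq) + 2 Cu(s) → Hg(l) + 2 Cu⁺(aq); thus Q = [Cu⁺(aq)]^2 / [Hg²⁺(aq)].
Solving for the unknown gives log [Hg²⁺(aq)] = −0.061, so [Hg²⁺(aq)] ≈ 0.87 M.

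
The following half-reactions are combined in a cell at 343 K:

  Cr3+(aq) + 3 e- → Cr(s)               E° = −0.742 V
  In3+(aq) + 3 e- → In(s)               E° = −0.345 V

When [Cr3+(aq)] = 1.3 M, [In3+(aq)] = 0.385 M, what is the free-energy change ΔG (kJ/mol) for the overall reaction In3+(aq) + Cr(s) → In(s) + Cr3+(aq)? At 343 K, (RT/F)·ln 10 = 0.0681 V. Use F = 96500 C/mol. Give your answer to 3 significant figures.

−111 kJ/mol

E°cell = −0.345 − (−0.742) = +0.397 V; the balanced reaction transfers n = 3 electrons.
Here Q = [Cr3+(aq)] / [In3+(aq)] = 3.38 (log Q = 0.528), giving E = +0.397 − (0.0681/3)·(0.528) = +0.3850 V.
Finally ΔG = −nFE = −(3)(96500 C/mol)(+0.3850 V) = −111 kJ/mol.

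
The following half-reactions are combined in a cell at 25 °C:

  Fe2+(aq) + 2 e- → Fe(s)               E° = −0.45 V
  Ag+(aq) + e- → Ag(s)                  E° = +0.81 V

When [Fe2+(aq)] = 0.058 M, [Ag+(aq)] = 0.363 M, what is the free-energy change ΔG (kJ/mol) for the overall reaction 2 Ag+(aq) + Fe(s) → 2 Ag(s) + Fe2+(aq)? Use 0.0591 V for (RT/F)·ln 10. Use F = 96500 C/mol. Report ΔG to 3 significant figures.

The standard cell potential is +0.81 − (−0.45) = +1.26 V, with n = 2 electrons in the balanced equation.
Q = [Fe2+(aq)] / [Ag+(aq)]^2 = 0.44, so log Q = −0.356 and E = +1.26 − (0.0591/2)(−0.356) = +1.2705 V.
ΔG = −nFE = −(2)(96500)(+1.2705) J/mol = −245 kJ/mol.

−245 kJ/mol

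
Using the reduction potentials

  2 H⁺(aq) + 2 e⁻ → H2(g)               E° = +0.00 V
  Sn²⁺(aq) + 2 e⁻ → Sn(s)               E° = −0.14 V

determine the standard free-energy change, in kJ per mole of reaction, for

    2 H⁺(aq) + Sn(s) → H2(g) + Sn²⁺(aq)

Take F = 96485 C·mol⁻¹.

−27.0 kJ/mol

In the reaction as written H⁺(aq) is reduced, so the 2H⁺/H₂ couple is the cathode and Sn²⁺/Sn is the anode.
E°cell = +0.00 − (−0.14) = +0.14 V; balancing electrons gives n = 2.
ΔG° = −nFE°cell = −(2)(96485)(+0.14) J/mol = −27.0 kJ/mol.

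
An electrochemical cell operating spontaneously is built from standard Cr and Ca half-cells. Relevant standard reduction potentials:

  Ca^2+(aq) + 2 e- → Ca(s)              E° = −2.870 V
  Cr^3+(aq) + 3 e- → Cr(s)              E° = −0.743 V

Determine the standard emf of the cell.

The Cr³⁺/Cr couple has the higher E°, so Cr ion is reduced (cathode) and Ca is oxidized (anode).
E°cell = E°(cathode) − E°(anode) = −0.743 − (−2.870) = +2.127 V.

+2.127 V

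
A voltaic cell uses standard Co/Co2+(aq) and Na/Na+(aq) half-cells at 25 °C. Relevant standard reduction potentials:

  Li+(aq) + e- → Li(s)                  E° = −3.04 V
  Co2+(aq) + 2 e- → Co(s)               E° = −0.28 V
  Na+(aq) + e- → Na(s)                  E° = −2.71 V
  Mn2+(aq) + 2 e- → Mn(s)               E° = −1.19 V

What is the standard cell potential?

+2.43 V

Of the two couples in this cell, the one with the more positive reduction potential is reduced at the cathode: here that is Co²⁺/Co (−0.28 V); Na⁺/Na (−2.71 V) is the anode.
E°cell = E°(cathode) − E°(anode) = −0.28 − (−2.71) = +2.43 V.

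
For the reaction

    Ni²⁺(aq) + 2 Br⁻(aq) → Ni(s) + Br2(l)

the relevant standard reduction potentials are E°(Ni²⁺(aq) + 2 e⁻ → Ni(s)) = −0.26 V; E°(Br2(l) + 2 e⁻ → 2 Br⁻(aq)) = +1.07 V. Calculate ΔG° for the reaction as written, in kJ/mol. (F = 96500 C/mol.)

In the reaction as written Ni²⁺(aq) is reduced, so the Ni²⁺/Ni couple is the cathode and Br₂/Br⁻ is the anode.
E°cell = −0.26 − (+1.07) = −1.33 V; balancing electrons gives n = 2.
ΔG° = −nFE°cell = −(2)(96500)(−1.33) J/mol = +257 kJ/mol.

+257 kJ/mol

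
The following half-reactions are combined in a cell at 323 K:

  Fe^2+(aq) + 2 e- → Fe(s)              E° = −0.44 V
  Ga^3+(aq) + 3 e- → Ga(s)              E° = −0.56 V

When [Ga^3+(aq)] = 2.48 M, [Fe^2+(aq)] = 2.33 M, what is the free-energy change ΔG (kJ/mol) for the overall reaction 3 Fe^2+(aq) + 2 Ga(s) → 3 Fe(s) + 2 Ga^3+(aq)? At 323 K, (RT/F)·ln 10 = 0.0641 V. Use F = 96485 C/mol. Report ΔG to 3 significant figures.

E°cell = −0.44 − (−0.56) = +0.12 V; the balanced reaction transfers n = 6 electrons.
Here Q = [Ga^3+(aq)]^2 / [Fe^2+(aq)]^3 = 0.486 (log Q = −0.313), giving E = +0.12 − (0.0641/6)·(−0.313) = +0.1233 V.
ΔG = −nFE = −(6)(96485)(+0.1233) J/mol = −71.4 kJ/mol.

−71.4 kJ/mol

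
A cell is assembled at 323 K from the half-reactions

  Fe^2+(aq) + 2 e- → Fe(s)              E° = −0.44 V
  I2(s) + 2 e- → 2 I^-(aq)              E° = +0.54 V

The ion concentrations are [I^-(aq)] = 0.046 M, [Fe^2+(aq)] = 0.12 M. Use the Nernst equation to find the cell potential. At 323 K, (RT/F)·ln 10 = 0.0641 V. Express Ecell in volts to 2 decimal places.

+1.10 V

I₂/I⁻ is reduced (cathode, E° = +0.54 V) and Fe²⁺/Fe is oxidized (anode).
The standard potential is +0.54 − (−0.44) = +0.98 V and the balanced reaction transfers n = 2 electrons.
Balancing gives I2(s) + Fe(s) → 2 I^-(aq) + Fe^2+(aq); hence Q = [I^-(aq)]^2·[Fe^2+(aq)] = 0.000254 (log Q = −3.595).
By the Nernst equation, E = +0.98 − (0.0641/2)·(−3.595) = +1.10 V.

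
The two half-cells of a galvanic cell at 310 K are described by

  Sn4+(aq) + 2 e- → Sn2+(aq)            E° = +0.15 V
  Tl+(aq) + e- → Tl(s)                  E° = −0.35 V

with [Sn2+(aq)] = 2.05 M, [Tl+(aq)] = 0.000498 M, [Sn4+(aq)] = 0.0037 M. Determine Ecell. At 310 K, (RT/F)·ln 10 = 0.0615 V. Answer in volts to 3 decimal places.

+0.619 V

The Sn⁴⁺/Sn²⁺ couple has the more positive E°, so it is the cathode; Tl⁺/Tl is the anode.
E°cell = +0.15 − (−0.35) = +0.50 V, with n = 2 electrons transferred.
The balanced reaction is Sn4+(aq) + 2 Tl(s) → Sn2+(aq) + 2 Tl+(aq), so Q = ([Sn2+(aq)]·[Tl+(aq)]^2) / [Sn4+(aq)] = 0.000137 and log Q = −3.862.
E = E° − (0.0615/n)·log Q = +0.50 − (0.0615/2)(−3.862) = +0.619 V.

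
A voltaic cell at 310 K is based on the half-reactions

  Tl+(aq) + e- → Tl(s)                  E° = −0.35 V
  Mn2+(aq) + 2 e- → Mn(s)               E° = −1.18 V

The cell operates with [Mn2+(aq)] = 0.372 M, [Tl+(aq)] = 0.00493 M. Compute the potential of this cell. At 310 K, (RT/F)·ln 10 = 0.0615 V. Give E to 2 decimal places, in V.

+0.70 V

Tl⁺/Tl is reduced (cathode, E° = −0.35 V) and Mn²⁺/Mn is oxidized (anode).
The standard potential is −0.35 − (−1.18) = +0.83 V and the balanced reaction transfers n = 2 electrons.
The balanced reaction is 2 Tl+(aq) + Mn(s) → 2 Tl(s) + Mn2+(aq), so Q = [Mn2+(aq)] / [Tl+(aq)]^2 = 1.53×10^4 and log Q = 4.185.
By the Nernst equation, E = +0.83 − (0.0615/2)·(4.185) = +0.70 V.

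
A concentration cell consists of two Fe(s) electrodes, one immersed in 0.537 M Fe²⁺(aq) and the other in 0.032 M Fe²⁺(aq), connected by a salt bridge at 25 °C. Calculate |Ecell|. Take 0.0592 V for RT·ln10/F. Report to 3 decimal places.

For a concentration cell E°cell = 0, since both electrodes use the same couple.
The compartment with the higher Fe²⁺(aq) concentration (0.537 M) acts as the cathode; ions are reduced there and produced at the dilute (0.032 M) anode.
With n = 2, Ecell = −(0.0592/2)·log([dilute]/[conc]) = −(0.0592/2)·log(0.032/0.537) = +0.036 V.

0.036 V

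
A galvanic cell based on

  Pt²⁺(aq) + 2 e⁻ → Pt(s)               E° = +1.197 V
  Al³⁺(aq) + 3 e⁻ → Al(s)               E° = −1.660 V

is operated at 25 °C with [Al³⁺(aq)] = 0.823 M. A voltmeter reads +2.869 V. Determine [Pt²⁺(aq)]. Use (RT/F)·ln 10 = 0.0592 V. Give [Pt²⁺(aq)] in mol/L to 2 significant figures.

2.2 M

With Pt²⁺/Pt at the cathode and Al³⁺/Al at the anode, E°cell = +1.197 − (−1.660) = +2.857 V (n = 6).
Rearranging E = E° − (0.0592/n)·log Q gives log Q = 6(+2.857 − (+2.869))/0.0592 = −1.216.
Balancing electrons gives 3 Pt²⁺(aq) + 2 Al(s) → 3 Pt(s) + 2 Al³⁺(aq); thus Q = [Al³⁺(aq)]^2 / [Pt²⁺(aq)]^3.
Substituting the known concentrations and solving, log [Pt²⁺(aq)] = 0.349 and [Pt²⁺(aq)] = 2.2 M.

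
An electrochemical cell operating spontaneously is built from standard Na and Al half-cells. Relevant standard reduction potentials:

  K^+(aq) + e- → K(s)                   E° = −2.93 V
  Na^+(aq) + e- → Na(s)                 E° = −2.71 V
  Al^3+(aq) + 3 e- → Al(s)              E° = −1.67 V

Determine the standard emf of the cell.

Of the two couples in this cell, the one with the more positive reduction potential is reduced at the cathode: here that is Al³⁺/Al (−1.67 V); Na⁺/Na (−2.71 V) is the anode.
E°cell = E°(cathode) − E°(anode) = −1.67 − (−2.71) = +1.04 V.

+1.04 V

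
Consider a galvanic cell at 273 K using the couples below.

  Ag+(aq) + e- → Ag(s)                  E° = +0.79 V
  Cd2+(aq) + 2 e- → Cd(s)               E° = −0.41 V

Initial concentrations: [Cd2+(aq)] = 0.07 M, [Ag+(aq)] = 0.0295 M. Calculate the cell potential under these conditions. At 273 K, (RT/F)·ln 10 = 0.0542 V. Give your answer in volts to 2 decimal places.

The Ag⁺/Ag couple has the more positive E°, so it is the cathode; Cd²⁺/Cd is the anode.
E°cell = +0.79 − (−0.41) = +1.20 V, with n = 2 electrons transferred.
For the overall reaction 2 Ag+(aq) + Cd(s) → 2 Ag(s) + Cd2+(aq), Q = [Cd2+(aq)] / [Ag+(aq)]^2 = 80.4, giving log Q = 1.905.
By the Nernst equation, E = +1.20 − (0.0542/2)·(1.905) = +1.15 V.

+1.15 V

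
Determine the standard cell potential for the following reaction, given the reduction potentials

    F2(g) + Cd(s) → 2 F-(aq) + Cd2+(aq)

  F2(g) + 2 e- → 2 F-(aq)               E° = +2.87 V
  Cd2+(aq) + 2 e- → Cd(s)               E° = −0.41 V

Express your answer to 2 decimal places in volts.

In the reaction as written, F2(g) is reduced (cathode) and Cd2+(aq) is produced by oxidation at the anode.
E°cell = E°(cathode) − E°(anode) = +2.87 − (−0.41) = +3.28 V.
The positive value indicates the reaction is spontaneous as written.

+3.28 V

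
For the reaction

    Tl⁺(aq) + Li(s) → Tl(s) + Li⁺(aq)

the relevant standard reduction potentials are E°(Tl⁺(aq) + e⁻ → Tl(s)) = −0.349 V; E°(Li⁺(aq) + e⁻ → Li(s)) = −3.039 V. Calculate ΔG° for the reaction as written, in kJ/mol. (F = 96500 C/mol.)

In the reaction as written Tl⁺(aq) is reduced, so the Tl⁺/Tl couple is the cathode and Li⁺/Li is the anode.
E°cell = −0.349 − (−3.039) = +2.690 V; balancing electrons gives n = 1.
ΔG° = −nFE°cell = −(1)(96500)(+2.690) J/mol = −260 kJ/mol.

−260 kJ/mol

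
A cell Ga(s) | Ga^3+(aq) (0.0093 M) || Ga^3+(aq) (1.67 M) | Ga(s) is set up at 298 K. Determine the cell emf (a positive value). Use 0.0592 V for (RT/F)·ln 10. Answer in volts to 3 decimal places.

0.044 V

For a concentration cell E°cell = 0, since both electrodes use the same couple.
The compartment with the higher Ga^3+(aq) concentration (1.67 M) acts as the cathode; ions are reduced there and produced at the dilute (0.0093 M) anode.
With n = 3, Ecell = −(0.0592/3)·log([dilute]/[conc]) = −(0.0592/3)·log(0.0093/1.67) = +0.044 V.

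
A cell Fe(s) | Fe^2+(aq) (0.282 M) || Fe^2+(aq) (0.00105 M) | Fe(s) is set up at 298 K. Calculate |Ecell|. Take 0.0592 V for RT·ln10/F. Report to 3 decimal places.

For a concentration cell E°cell = 0, since both electrodes use the same couple.
The compartment with the higher Fe^2+(aq) concentration (0.282 M) acts as the cathode; ions are reduced there and produced at the dilute (0.00105 M) anode.
With n = 2, Ecell = −(0.0592/2)·log([dilute]/[conc]) = −(0.0592/2)·log(0.00105/0.282) = +0.072 V.

0.072 V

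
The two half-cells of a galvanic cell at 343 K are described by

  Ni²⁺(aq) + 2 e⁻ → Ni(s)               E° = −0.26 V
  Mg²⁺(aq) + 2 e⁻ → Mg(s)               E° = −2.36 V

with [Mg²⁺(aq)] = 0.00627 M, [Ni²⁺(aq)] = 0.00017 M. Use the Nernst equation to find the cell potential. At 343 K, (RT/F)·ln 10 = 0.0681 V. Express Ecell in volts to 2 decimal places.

+2.05 V

Ni²⁺/Ni is reduced (cathode, E° = −0.26 V) and Mg²⁺/Mg is oxidized (anode).
E°cell = E°cat − E°an = −0.26 − (−2.36) = +2.10 V; n = 2.
The balanced reaction is Ni²⁺(aq) + Mg(s) → Ni(s) + Mg²⁺(aq), so Q = [Mg²⁺(aq)] / [Ni²⁺(aq)] = 36.9 and log Q = 1.567.
Applying E = E° − (RT ln10/nF)·log Q gives +2.10 − (0.0681/2)(1.567) = +2.05 V.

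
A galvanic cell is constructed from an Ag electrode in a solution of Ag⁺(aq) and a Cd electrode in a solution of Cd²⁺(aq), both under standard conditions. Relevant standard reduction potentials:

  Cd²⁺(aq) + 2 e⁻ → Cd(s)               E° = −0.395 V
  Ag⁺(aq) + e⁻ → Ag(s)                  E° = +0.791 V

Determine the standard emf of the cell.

+1.186 V

Of the two couples in this cell, the one with the more positive reduction potential is reduced at the cathode: here that is Ag⁺/Ag (+0.791 V); Cd²⁺/Cd (−0.395 V) is the anode.
E°cell = E°(cathode) − E°(anode) = +0.791 − (−0.395) = +1.186 V.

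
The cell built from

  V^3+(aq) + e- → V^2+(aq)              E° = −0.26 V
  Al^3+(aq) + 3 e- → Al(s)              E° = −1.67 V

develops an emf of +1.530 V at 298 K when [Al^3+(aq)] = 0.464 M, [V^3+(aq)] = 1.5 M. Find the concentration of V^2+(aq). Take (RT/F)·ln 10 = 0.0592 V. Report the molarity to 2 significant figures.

0.018 M

The V³⁺/V²⁺ couple has the larger reduction potential, so it is the cathode: E°cell = −0.26 − (−1.67) = +1.41 V and n = 3.
Since E = E° − (0.0592/n)·log Q, log Q = n(E° − E)/0.0592 = −6.081.
Balancing electrons gives 3 V^3+(aq) + Al(s) → 3 V^2+(aq) + Al^3+(aq); thus Q = ([V^2+(aq)]^3·[Al^3+(aq)]) / [V^3+(aq)]^3.
Isolating [V^2+(aq)] in Q = 10^{−6.081} yields log [V^2+(aq)] = −1.740, i.e. 0.018 M.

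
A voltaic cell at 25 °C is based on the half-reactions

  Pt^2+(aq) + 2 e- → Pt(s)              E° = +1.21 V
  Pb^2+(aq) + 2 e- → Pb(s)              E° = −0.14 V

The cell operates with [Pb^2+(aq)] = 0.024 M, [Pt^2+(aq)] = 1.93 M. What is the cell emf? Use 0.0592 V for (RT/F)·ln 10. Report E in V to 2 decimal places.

Since E°(Pt²⁺/Pt) > E°(Pb²⁺/Pb), Pt²⁺/Pt serves as the cathode.
E°cell = E°cat − E°an = +1.21 − (−0.14) = +1.35 V; n = 2.
The balanced reaction is Pt^2+(aq) + Pb(s) → Pt(s) + Pb^2+(aq), so Q = [Pb^2+(aq)] / [Pt^2+(aq)] = 0.0124 and log Q = −1.905.
E = E° − (0.0592/n)·log Q = +1.35 − (0.0592/2)(−1.905) = +1.41 V.

+1.41 V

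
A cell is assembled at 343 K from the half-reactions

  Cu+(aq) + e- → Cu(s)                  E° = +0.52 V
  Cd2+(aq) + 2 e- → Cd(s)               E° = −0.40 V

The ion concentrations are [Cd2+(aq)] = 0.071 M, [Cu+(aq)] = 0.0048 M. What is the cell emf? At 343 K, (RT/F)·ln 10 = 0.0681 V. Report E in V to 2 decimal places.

Cu⁺/Cu is reduced (cathode, E° = +0.52 V) and Cd²⁺/Cd is oxidized (anode).
The standard potential is +0.52 − (−0.40) = +0.92 V and the balanced reaction transfers n = 2 electrons.
The balanced reaction is 2 Cu+(aq) + Cd(s) → 2 Cu(s) + Cd2+(aq), so Q = [Cd2+(aq)] / [Cu+(aq)]^2 = 3.08×10^3 and log Q = 3.489.
Applying E = E° − (RT ln10/nF)·log Q gives +0.92 − (0.0681/2)(3.489) = +0.80 V.

+0.80 V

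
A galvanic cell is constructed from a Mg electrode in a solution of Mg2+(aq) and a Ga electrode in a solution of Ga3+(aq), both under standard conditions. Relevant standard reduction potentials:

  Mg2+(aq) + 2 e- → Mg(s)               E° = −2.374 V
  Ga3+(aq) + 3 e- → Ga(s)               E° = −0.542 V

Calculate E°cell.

+1.832 V

Of the two couples in this cell, the one with the more positive reduction potential is reduced at the cathode: here that is Ga³⁺/Ga (−0.542 V); Mg²⁺/Mg (−2.374 V) is the anode.
E°cell = E°(cathode) − E°(anode) = −0.542 − (−2.374) = +1.832 V.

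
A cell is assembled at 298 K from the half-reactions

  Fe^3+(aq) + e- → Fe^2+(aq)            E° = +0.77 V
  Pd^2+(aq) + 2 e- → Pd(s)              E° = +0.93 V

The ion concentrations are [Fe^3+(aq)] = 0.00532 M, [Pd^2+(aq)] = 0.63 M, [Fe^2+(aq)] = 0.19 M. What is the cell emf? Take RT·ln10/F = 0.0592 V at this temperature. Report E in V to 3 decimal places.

+0.246 V

Since E°(Pd²⁺/Pd) > E°(Fe³⁺/Fe²⁺), Pd²⁺/Pd serves as the cathode.
E°cell = +0.93 − (+0.77) = +0.16 V, with n = 2 electrons transferred.
Balancing gives Pd^2+(aq) + 2 Fe^2+(aq) → Pd(s) + 2 Fe^3+(aq); hence Q = [Fe^3+(aq)]^2 / ([Pd^2+(aq)]·[Fe^2+(aq)]^2) = 0.00124 (log Q = −2.905).
Applying E = E° − (RT ln10/nF)·log Q gives +0.16 − (0.0592/2)(−2.905) = +0.246 V.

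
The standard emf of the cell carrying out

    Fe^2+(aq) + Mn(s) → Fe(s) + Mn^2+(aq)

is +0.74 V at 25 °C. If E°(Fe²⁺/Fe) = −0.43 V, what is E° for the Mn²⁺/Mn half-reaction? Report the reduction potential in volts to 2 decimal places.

−1.17 V

In the reaction as written the Fe²⁺/Fe couple is reduced (cathode) and Mn²⁺/Mn is oxidized (anode), so E°cell = E°(Fe²⁺/Fe) − E°(Mn²⁺/Mn).
E°(Mn²⁺/Mn) = E°(cathode) − E°cell = −0.43 − (+0.74) = −1.17 V.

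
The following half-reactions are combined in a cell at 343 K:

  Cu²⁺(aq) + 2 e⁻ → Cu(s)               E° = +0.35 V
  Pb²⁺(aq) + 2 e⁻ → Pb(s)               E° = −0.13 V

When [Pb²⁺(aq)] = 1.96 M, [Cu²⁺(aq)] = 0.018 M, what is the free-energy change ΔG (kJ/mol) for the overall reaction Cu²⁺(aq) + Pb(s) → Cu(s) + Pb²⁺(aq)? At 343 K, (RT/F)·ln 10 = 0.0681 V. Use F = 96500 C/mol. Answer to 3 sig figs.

The standard cell potential is +0.35 − (−0.13) = +0.48 V, with n = 2 electrons in the balanced equation.
Q = [Pb²⁺(aq)] / [Cu²⁺(aq)] = 109, so log Q = 2.037 and E = +0.48 − (0.0681/2)(2.037) = +0.4106 V.
ΔG = −nFE = −(2)(96500)(+0.4106) J/mol = −79.2 kJ/mol.

−79.2 kJ/mol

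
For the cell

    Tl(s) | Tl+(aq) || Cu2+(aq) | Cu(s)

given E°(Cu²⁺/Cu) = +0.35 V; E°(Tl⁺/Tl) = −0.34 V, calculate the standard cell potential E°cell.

By convention the left-hand electrode in cell notation is the anode (oxidation) and the right-hand electrode is the cathode (reduction).
E°cell = E°(right) − E°(left) = +0.35 − (−0.34) = +0.69 V.

+0.69 V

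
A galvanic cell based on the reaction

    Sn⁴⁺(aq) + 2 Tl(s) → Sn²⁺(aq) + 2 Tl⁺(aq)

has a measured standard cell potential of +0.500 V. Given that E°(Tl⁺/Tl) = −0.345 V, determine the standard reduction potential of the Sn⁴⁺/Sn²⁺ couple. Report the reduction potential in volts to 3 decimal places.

+0.155 V

In the reaction as written the Sn⁴⁺/Sn²⁺ couple is reduced (cathode) and Tl⁺/Tl is oxidized (anode), so E°cell = E°(Sn⁴⁺/Sn²⁺) − E°(Tl⁺/Tl).
E°(Sn⁴⁺/Sn²⁺) = E°cell + E°(anode) = +0.500 + (−0.345) = +0.155 V.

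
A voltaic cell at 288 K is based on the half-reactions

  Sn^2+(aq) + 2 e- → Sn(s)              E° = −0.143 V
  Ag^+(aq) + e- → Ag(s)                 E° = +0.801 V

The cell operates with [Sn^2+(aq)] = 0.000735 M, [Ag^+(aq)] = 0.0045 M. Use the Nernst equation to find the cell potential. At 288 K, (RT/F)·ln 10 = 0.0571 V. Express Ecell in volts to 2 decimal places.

Ag⁺/Ag is reduced (cathode, E° = +0.801 V) and Sn²⁺/Sn is oxidized (anode).
E°cell = +0.801 − (−0.143) = +0.944 V, with n = 2 electrons transferred.
The balanced reaction is 2 Ag^+(aq) + Sn(s) → 2 Ag(s) + Sn^2+(aq), so Q = [Sn^2+(aq)] / [Ag^+(aq)]^2 = 36.3 and log Q = 1.560.
By the Nernst equation, E = +0.944 − (0.0571/2)·(1.560) = +0.90 V.

+0.90 V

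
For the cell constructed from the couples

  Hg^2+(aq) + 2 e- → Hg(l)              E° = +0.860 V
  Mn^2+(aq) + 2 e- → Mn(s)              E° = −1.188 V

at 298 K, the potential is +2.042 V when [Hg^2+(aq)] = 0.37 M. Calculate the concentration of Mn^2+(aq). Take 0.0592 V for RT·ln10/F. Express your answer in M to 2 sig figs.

The Hg²⁺/Hg couple has the larger reduction potential, so it is the cathode: E°cell = +0.860 − (−1.188) = +2.048 V and n = 2.
From the Nernst equation, log Q = n(E° − E)/0.0592 = 2·(+2.048 − (+2.042))/0.0592 = 0.203.
Balancing electrons gives Hg^2+(aq) + Mn(s) → Hg(l) + Mn^2+(aq); thus Q = [Mn^2+(aq)] / [Hg^2+(aq)].
Solving for the unknown gives log [Mn^2+(aq)] = −0.229, so [Mn^2+(aq)] ≈ 0.59 M.

0.59 M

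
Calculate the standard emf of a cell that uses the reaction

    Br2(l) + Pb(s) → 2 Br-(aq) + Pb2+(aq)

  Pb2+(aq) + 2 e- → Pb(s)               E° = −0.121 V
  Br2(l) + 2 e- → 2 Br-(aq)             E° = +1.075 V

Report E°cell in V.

In the reaction as written, Br2(l) is reduced (cathode) and Pb2+(aq) is produced by oxidation at the anode.
E°cell = E°(cathode) − E°(anode) = +1.075 − (−0.121) = +1.196 V.
The positive value indicates the reaction is spontaneous as written.

+1.196 V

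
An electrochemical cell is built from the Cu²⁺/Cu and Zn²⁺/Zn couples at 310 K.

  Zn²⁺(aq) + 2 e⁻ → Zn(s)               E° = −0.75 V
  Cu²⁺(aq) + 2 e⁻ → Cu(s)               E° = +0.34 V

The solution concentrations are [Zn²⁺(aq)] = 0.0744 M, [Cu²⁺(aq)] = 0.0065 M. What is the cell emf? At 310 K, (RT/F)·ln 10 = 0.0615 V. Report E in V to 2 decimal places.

+1.06 V

The Cu²⁺/Cu couple has the more positive E°, so it is the cathode; Zn²⁺/Zn is the anode.
E°cell = +0.34 − (−0.75) = +1.09 V, with n = 2 electrons transferred.
Balancing gives Cu²⁺(aq) + Zn(s) → Cu(s) + Zn²⁺(aq); hence Q = [Zn²⁺(aq)] / [Cu²⁺(aq)] = 11.4 (log Q = 1.059).
Applying E = E° − (RT ln10/nF)·log Q gives +1.09 − (0.0615/2)(1.059) = +1.06 V.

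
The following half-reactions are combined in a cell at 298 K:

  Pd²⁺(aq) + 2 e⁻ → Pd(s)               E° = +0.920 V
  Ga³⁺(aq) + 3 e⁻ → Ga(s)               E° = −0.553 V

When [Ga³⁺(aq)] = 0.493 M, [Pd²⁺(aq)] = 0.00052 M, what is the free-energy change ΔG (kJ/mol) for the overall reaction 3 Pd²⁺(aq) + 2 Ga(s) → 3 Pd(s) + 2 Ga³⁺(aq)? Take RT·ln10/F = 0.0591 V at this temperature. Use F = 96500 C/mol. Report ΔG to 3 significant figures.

−800 kJ/mol

E°cell = +0.920 − (−0.553) = +1.473 V; the balanced reaction transfers n = 6 electrons.
Q = [Ga³⁺(aq)]^2 / [Pd²⁺(aq)]^3 = 1.73×10^9, so log Q = 9.238 and E = +1.473 − (0.0591/6)(9.238) = +1.3820 V.
Then ΔG = −nFE = −6 × 96500 × +1.3820 J/mol = −800 kJ/mol.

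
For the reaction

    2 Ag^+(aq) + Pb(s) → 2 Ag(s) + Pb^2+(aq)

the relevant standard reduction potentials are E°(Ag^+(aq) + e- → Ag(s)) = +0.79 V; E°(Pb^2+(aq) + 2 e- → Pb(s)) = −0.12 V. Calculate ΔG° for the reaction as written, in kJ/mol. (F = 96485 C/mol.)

In the reaction as written Ag^+(aq) is reduced, so the Ag⁺/Ag couple is the cathode and Pb²⁺/Pb is the anode.
E°cell = +0.79 − (−0.12) = +0.91 V; balancing electrons gives n = 2.
ΔG° = −nFE°cell = −(2)(96485)(+0.91) J/mol = −176 kJ/mol.

−176 kJ/mol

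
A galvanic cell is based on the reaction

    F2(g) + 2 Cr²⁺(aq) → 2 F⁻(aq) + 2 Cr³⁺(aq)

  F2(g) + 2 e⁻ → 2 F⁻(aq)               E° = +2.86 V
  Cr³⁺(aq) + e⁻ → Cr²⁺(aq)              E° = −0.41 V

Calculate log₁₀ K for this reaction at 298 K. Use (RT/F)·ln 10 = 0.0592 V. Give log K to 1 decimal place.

The F₂/F⁻ couple is reduced (cathode); E°cell = +2.86 − (−0.41) = +3.27 V with n = 2.
At equilibrium E = 0, so log K = nE°cell / 0.0592 = (2)(+3.27) / 0.0592 = 110.5.

log K = 110.5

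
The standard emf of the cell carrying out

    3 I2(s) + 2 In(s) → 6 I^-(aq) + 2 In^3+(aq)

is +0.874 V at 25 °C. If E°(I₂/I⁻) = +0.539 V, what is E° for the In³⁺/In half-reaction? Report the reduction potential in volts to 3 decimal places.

In the reaction as written the I₂/I⁻ couple is reduced (cathode) and In³⁺/In is oxidized (anode), so E°cell = E°(I₂/I⁻) − E°(In³⁺/In).
E°(In³⁺/In) = E°(cathode) − E°cell = +0.539 − (+0.874) = −0.335 V.

−0.335 V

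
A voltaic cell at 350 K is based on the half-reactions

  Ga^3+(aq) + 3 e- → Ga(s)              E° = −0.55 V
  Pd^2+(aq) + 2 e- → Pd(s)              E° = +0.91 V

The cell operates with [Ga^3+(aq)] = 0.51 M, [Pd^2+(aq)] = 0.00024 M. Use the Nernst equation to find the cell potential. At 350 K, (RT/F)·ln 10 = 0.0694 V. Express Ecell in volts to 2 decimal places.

Since E°(Pd²⁺/Pd) > E°(Ga³⁺/Ga), Pd²⁺/Pd serves as the cathode.
E°cell = +0.91 − (−0.55) = +1.46 V, with n = 6 electrons transferred.
Balancing gives 3 Pd^2+(aq) + 2 Ga(s) → 3 Pd(s) + 2 Ga^3+(aq); hence Q = [Ga^3+(aq)]^2 / [Pd^2+(aq)]^3 = 1.88×10^10 (log Q = 10.275).
By the Nernst equation, E = +1.46 − (0.0694/6)·(10.275) = +1.34 V.

+1.34 V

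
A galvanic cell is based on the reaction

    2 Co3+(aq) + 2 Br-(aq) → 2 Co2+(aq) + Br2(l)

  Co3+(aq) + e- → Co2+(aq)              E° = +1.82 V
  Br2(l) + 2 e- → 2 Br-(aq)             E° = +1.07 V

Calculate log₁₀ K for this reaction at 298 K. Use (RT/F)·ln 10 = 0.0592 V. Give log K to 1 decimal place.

log K = 25.3

The Co³⁺/Co²⁺ couple is reduced (cathode); E°cell = +1.82 − (+1.07) = +0.75 V with n = 2.
At equilibrium E = 0, so log K = nE°cell / 0.0592 = (2)(+0.75) / 0.0592 = 25.3.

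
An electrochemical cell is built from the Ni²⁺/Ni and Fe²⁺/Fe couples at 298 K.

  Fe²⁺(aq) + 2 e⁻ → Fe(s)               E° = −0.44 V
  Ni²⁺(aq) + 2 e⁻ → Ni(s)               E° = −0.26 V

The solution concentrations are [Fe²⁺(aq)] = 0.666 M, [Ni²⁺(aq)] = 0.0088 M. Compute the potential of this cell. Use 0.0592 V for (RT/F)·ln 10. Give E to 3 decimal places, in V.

+0.124 V

Since E°(Ni²⁺/Ni) > E°(Fe²⁺/Fe), Ni²⁺/Ni serves as the cathode.
E°cell = −0.26 − (−0.44) = +0.18 V, with n = 2 electrons transferred.
The balanced reaction is Ni²⁺(aq) + Fe(s) → Ni(s) + Fe²⁺(aq), so Q = [Fe²⁺(aq)] / [Ni²⁺(aq)] = 75.7 and log Q = 1.879.
Applying E = E° − (RT ln10/nF)·log Q gives +0.18 − (0.0592/2)(1.879) = +0.124 V.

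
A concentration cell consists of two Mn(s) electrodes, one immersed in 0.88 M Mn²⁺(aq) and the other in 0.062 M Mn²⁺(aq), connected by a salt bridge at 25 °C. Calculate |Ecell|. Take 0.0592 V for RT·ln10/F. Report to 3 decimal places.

For a concentration cell E°cell = 0, since both electrodes use the same couple.
The compartment with the higher Mn²⁺(aq) concentration (0.88 M) acts as the cathode; ions are reduced there and produced at the dilute (0.062 M) anode.
With n = 2, Ecell = −(0.0592/2)·log([dilute]/[conc]) = −(0.0592/2)·log(0.062/0.88) = +0.034 V.

0.034 V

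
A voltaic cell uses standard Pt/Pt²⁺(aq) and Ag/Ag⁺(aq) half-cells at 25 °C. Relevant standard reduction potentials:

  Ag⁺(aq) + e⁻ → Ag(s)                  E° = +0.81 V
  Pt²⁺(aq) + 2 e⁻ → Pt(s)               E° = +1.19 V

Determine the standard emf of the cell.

+0.38 V

Of the two couples in this cell, the one with the more positive reduction potential is reduced at the cathode: here that is Pt²⁺/Pt (+1.19 V); Ag⁺/Ag (+0.81 V) is the anode.
E°cell = E°(cathode) − E°(anode) = +1.19 − (+0.81) = +0.38 V.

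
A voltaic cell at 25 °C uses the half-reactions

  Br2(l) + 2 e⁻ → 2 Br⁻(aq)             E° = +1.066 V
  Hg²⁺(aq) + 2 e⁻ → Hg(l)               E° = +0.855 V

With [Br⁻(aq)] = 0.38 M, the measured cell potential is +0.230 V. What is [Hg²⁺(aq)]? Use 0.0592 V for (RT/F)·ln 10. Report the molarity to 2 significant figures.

1.6 M

Br₂/Br⁻ is the cathode (higher E°); E°cell = +1.066 − (+0.855) = +0.211 V with n = 2.
Since E = E° − (0.0592/n)·log Q, log Q = n(E° − E)/0.0592 = −0.642.
For Br2(l) + Hg(l) → 2 Br⁻(aq) + Hg²⁺(aq), the reaction quotient is Q = [Br⁻(aq)]^2·[Hg²⁺(aq)].
Isolating [Hg²⁺(aq)] in Q = 10^{−0.642} yields log [Hg²⁺(aq)] = 0.198, i.e. 1.6 M.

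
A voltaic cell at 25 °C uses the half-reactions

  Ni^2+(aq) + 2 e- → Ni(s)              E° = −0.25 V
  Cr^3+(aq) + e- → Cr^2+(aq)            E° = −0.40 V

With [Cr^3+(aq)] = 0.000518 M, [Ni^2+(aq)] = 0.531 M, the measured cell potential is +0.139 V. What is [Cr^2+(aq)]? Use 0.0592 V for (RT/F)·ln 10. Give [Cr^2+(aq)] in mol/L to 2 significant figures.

With Ni²⁺/Ni at the cathode and Cr³⁺/Cr²⁺ at the anode, E°cell = −0.25 − (−0.40) = +0.15 V (n = 2).
Since E = E° − (0.0592/n)·log Q, log Q = n(E° − E)/0.0592 = 0.372.
The balanced reaction is Ni^2+(aq) + 2 Cr^2+(aq) → Ni(s) + 2 Cr^3+(aq), so Q = [Cr^3+(aq)]^2 / ([Ni^2+(aq)]·[Cr^2+(aq)]^2).
Solving for the unknown gives log [Cr^2+(aq)] = −3.334, so [Cr^2+(aq)] ≈ 0.00046 M.

0.00046 M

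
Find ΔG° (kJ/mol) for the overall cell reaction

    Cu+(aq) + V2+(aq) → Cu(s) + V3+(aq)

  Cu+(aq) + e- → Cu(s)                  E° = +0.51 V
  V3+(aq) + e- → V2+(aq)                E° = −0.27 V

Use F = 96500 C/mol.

In the reaction as written Cu+(aq) is reduced, so the Cu⁺/Cu couple is the cathode and V³⁺/V²⁺ is the anode.
E°cell = +0.51 − (−0.27) = +0.78 V; balancing electrons gives n = 1.
ΔG° = −nFE°cell = −(1)(96500)(+0.78) J/mol = −75.3 kJ/mol.

−75.3 kJ/mol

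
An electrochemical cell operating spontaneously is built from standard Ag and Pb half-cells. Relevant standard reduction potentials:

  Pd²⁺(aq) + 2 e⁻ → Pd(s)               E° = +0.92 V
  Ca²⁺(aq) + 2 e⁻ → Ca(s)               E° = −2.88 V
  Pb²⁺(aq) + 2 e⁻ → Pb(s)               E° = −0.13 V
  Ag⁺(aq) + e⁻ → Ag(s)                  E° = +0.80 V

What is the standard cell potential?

+0.93 V

The Ag⁺/Ag couple has the higher E°, so Ag ion is reduced (cathode) and Pb is oxidized (anode).
E°cell = E°(cathode) − E°(anode) = +0.80 − (−0.13) = +0.93 V.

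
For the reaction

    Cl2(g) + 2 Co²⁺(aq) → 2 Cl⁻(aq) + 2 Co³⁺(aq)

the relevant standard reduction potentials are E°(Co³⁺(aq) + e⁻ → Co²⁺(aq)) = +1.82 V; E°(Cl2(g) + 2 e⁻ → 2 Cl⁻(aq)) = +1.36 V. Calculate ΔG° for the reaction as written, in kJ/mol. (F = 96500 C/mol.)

+88.8 kJ/mol

In the reaction as written Cl2(g) is reduced, so the Cl₂/Cl⁻ couple is the cathode and Co³⁺/Co²⁺ is the anode.
E°cell = +1.36 − (+1.82) = −0.46 V; balancing electrons gives n = 2.
ΔG° = −nFE°cell = −(2)(96500)(−0.46) J/mol = +88.8 kJ/mol.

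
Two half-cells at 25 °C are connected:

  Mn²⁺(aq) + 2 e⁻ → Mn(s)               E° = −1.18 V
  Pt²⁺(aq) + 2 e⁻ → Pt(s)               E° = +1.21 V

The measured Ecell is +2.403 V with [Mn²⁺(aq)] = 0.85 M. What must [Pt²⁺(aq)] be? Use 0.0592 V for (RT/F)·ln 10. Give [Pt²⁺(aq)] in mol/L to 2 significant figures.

2.3 M

Pt²⁺/Pt is the cathode (higher E°); E°cell = +1.21 − (−1.18) = +2.39 V with n = 2.
From the Nernst equation, log Q = n(E° − E)/0.0592 = 2·(+2.39 − (+2.403))/0.0592 = −0.439.
The balanced reaction is Pt²⁺(aq) + Mn(s) → Pt(s) + Mn²⁺(aq), so Q = [Mn²⁺(aq)] / [Pt²⁺(aq)].
Solving for the unknown gives log [Pt²⁺(aq)] = 0.368, so [Pt²⁺(aq)] ≈ 2.3 M.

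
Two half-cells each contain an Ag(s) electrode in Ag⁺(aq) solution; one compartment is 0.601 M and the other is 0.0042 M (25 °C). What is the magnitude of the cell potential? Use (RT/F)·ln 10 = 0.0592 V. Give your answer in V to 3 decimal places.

0.128 V

For a concentration cell E°cell = 0, since both electrodes use the same couple.
The compartment with the higher Ag⁺(aq) concentration (0.601 M) acts as the cathode; ions are reduced there and produced at the dilute (0.0042 M) anode.
With n = 1, Ecell = −(0.0592/1)·log([dilute]/[conc]) = −(0.0592/1)·log(0.0042/0.601) = +0.128 V.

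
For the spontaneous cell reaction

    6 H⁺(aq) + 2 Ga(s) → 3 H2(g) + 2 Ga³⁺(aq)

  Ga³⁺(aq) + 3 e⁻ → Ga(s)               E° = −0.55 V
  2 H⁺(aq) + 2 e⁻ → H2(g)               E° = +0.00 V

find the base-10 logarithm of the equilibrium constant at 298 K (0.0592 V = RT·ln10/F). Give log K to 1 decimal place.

The 2H⁺/H₂ couple is reduced (cathode); E°cell = +0.00 − (−0.55) = +0.55 V with n = 6.
At equilibrium E = 0, so log K = nE°cell / 0.0592 = (6)(+0.55) / 0.0592 = 55.7.

log K = 55.7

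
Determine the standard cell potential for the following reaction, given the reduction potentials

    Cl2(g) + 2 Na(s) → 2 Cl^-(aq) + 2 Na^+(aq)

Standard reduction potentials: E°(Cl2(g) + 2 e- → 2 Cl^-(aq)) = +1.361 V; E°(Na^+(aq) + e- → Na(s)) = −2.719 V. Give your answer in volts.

In the reaction as written, Cl2(g) is reduced (cathode) and Na^+(aq) is produced by oxidation at the anode.
E°cell = E°(cathode) − E°(anode) = +1.361 − (−2.719) = +4.080 V.
The positive value indicates the reaction is spontaneous as written.

+4.080 V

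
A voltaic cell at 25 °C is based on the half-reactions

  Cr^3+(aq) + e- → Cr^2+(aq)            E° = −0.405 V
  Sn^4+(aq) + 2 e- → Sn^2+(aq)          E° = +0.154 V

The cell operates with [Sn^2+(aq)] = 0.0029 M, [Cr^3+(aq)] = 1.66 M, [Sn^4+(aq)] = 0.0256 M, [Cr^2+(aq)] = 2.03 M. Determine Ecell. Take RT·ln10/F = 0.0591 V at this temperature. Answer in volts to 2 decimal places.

The Sn⁴⁺/Sn²⁺ couple has the more positive E°, so it is the cathode; Cr³⁺/Cr²⁺ is the anode.
E°cell = E°cat − E°an = +0.154 − (−0.405) = +0.559 V; n = 2.
Balancing gives Sn^4+(aq) + 2 Cr^2+(aq) → Sn^2+(aq) + 2 Cr^3+(aq); hence Q = ([Sn^2+(aq)]·[Cr^3+(aq)]^2) / ([Sn^4+(aq)]·[Cr^2+(aq)]^2) = 0.0757 (log Q = −1.121).
By the Nernst equation, E = +0.559 − (0.0591/2)·(−1.121) = +0.59 V.

+0.59 V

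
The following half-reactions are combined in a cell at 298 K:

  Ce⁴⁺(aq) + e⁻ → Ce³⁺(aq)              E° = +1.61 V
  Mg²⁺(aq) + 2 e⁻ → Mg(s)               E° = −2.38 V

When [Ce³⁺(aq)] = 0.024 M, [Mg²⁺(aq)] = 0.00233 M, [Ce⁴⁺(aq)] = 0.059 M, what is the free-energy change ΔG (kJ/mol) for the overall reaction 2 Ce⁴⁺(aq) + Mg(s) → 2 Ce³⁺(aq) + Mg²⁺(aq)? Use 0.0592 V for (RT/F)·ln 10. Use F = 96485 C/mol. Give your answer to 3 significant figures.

−789 kJ/mol

The standard cell potential is +1.61 − (−2.38) = +3.99 V, with n = 2 electrons in the balanced equation.
The reaction quotient is ([Ce³⁺(aq)]^2·[Mg²⁺(aq)]) / [Ce⁴⁺(aq)]^2 = 0.000386; by Nernst, E = +3.99 − (0.0592/2)(−3.414) = +4.0911 V.
Then ΔG = −nFE = −2 × 96485 × +4.0911 J/mol = −789 kJ/mol.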